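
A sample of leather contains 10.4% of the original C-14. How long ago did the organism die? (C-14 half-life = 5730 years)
Age = t½ × log₂(1/ratio) = 18710 years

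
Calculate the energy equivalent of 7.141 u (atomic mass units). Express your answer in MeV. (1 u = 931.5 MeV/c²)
E = mc² = 6652 MeV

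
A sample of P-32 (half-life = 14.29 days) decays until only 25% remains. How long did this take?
t = t½ × log₂(N₀/N) = 28.58 days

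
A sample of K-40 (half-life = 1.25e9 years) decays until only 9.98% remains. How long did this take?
t = t½ × log₂(N₀/N) = 4.156e9 years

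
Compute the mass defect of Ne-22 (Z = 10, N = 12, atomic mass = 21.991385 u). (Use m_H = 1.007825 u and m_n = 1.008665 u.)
Δm = Z·m_H + N·m_n − M = 0.1908 u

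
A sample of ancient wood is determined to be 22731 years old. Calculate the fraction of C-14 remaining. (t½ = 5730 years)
N/N₀ = (1/2)^(t/t½) = 0.06395 = 6.39%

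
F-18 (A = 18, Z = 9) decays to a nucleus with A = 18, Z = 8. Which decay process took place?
ΔA = 0, ΔZ = -1 ⇒ beta-plus decay (β⁺) or electron capture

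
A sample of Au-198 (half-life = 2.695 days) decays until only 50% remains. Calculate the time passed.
t = t½ × log₂(N₀/N) = 2.695 days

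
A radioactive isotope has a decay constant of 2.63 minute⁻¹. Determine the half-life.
t½ = ln(2)/λ = 0.2636 minutes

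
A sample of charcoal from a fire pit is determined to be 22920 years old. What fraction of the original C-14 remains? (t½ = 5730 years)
N/N₀ = (1/2)^(t/t½) = 0.0625 = 6.25%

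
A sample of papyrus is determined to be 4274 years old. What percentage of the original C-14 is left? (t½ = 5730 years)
N/N₀ = (1/2)^(t/t½) = 0.5963 = 59.6%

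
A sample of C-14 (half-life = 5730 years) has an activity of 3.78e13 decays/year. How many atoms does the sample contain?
N = A/λ = 3.125e17 atoms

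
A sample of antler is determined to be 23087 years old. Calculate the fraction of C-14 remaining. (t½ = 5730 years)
N/N₀ = (1/2)^(t/t½) = 0.06125 = 6.13%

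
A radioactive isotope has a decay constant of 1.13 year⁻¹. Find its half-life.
t½ = ln(2)/λ = 0.6134 years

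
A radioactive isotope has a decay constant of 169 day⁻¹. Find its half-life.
t½ = ln(2)/λ = 0.004101 days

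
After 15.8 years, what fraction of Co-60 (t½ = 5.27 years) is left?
N/N₀ = (1/2)^(t/t½) = 0.1252 = 12.5%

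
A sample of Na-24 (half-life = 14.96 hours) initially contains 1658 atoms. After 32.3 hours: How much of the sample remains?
N = N₀(1/2)^(t/t½) = 371.2 atoms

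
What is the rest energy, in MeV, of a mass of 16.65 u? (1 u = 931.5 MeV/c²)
E = mc² = 15510 MeV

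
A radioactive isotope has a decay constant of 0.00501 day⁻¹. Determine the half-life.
t½ = ln(2)/λ = 138.4 days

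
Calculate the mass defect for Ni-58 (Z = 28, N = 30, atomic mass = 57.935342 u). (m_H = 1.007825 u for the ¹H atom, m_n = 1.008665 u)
Δm = Z·m_H + N·m_n − M = 0.5437 u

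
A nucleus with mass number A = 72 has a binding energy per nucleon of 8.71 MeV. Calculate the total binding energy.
B.E. = 8.71 × 72 = 627.1 MeV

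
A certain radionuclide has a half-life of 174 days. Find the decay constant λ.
λ = ln(2)/t½ = 0.003984 day⁻¹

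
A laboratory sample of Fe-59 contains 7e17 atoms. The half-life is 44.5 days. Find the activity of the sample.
A = λN = 1.09e16 decays/day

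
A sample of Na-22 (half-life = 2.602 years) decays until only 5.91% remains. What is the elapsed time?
t = t½ × log₂(N₀/N) = 10.62 years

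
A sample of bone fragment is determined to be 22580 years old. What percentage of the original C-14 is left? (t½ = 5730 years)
N/N₀ = (1/2)^(t/t½) = 0.06512 = 6.51%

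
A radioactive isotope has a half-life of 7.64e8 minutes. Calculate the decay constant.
λ = ln(2)/t½ = 9.073e-10 minute⁻¹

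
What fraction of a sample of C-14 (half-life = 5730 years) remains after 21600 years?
N/N₀ = (1/2)^(t/t½) = 0.07332 = 7.33%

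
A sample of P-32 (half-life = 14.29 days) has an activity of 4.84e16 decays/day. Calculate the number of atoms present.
N = A/λ = 9.978e17 atoms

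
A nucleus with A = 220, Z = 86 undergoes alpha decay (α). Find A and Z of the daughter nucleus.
Daughter: A = 216, Z = 84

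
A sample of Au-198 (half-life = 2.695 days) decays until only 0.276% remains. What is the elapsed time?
t = t½ × log₂(N₀/N) = 22.91 days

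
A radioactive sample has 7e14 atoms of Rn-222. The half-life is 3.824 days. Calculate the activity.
A = λN = 1.269e14 decays/day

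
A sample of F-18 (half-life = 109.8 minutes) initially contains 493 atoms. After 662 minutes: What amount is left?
N = N₀(1/2)^(t/t½) = 7.549 atoms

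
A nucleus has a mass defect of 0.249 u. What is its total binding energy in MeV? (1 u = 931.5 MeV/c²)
B.E. = Δm × 931.5 = 231.9 MeV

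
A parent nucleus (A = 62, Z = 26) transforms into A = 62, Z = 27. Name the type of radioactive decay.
ΔA = 0, ΔZ = +1 ⇒ beta-minus decay (β⁻)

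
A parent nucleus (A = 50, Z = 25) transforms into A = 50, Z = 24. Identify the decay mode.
ΔA = 0, ΔZ = -1 ⇒ beta-plus decay (β⁺) or electron capture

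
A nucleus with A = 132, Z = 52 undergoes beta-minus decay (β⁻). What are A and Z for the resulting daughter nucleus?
Daughter: A = 132, Z = 53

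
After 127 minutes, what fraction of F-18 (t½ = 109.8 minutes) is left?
N/N₀ = (1/2)^(t/t½) = 0.4486 = 44.9%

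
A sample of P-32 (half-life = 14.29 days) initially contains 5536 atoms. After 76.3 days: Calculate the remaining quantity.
N = N₀(1/2)^(t/t½) = 136.7 atoms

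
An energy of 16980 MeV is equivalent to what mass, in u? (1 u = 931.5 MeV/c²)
m = E/c² = 18.23 u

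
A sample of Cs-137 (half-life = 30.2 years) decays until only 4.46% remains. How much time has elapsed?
t = t½ × log₂(N₀/N) = 135.5 years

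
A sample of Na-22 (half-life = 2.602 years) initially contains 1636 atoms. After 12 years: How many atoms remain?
N = N₀(1/2)^(t/t½) = 66.91 atoms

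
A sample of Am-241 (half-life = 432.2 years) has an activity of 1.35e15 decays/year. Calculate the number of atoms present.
N = A/λ = 8.418e17 atoms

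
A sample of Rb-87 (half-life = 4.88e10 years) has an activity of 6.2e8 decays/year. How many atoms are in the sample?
N = A/λ = 4.365e19 atoms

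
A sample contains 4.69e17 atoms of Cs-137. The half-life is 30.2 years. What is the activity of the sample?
A = λN = 1.076e16 decays/year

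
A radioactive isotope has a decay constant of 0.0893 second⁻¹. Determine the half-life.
t½ = ln(2)/λ = 7.762 seconds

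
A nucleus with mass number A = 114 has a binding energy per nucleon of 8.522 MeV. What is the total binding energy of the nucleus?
B.E. = 8.522 × 114 = 971.5 MeV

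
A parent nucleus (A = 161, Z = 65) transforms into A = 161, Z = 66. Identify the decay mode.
ΔA = 0, ΔZ = +1 ⇒ beta-minus decay (β⁻)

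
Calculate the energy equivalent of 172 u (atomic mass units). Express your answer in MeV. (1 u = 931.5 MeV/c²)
E = mc² = 1.602e5 MeV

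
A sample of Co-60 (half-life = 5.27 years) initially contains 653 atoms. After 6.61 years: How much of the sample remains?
N = N₀(1/2)^(t/t½) = 273.7 atoms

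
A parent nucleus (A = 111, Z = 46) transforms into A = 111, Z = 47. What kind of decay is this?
ΔA = 0, ΔZ = +1 ⇒ beta-minus decay (β⁻)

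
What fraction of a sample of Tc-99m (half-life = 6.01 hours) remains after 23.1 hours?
N/N₀ = (1/2)^(t/t½) = 0.06966 = 6.97%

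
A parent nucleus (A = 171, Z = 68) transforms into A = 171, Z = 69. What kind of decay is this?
ΔA = 0, ΔZ = +1 ⇒ beta-minus decay (β⁻)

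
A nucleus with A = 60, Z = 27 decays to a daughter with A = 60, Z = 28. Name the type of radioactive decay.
ΔA = 0, ΔZ = +1 ⇒ beta-minus decay (β⁻)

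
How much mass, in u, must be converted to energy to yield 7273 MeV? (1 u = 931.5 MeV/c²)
m = E/c² = 7.808 u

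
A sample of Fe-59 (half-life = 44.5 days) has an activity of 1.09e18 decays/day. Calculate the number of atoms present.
N = A/λ = 6.998e19 atoms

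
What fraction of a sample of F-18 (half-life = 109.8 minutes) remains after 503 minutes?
N/N₀ = (1/2)^(t/t½) = 0.04178 = 4.18%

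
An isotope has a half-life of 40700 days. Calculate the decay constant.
λ = ln(2)/t½ = 1.703e-5 day⁻¹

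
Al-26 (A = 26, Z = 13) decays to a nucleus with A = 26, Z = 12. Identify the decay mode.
ΔA = 0, ΔZ = -1 ⇒ beta-plus decay (β⁺) or electron capture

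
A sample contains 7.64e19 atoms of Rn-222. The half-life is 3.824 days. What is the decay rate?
A = λN = 1.385e19 decays/day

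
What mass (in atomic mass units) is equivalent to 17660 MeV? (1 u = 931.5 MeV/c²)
m = E/c² = 18.96 u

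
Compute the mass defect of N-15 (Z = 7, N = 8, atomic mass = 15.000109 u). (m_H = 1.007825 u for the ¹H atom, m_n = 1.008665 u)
Δm = Z·m_H + N·m_n − M = 0.124 u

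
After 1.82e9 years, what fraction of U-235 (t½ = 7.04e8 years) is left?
N/N₀ = (1/2)^(t/t½) = 0.1666 = 16.7%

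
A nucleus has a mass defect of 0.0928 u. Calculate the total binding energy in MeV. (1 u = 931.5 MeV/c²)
B.E. = Δm × 931.5 = 86.44 MeV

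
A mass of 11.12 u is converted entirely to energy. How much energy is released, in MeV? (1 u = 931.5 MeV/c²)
E = mc² = 10360 MeV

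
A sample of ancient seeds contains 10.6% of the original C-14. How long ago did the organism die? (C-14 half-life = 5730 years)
Age = t½ × log₂(1/ratio) = 18550 years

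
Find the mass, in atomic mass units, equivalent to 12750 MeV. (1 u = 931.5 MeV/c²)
m = E/c² = 13.69 u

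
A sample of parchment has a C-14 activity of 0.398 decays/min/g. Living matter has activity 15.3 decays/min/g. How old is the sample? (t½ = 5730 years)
Age = t½ × log₂(A₀/A) = 30170 years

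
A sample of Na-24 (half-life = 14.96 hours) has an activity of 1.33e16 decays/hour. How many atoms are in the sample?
N = A/λ = 2.871e17 atoms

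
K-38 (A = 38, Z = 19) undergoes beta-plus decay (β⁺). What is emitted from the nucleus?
β⁺: positron (e⁺) + neutrino (νₑ)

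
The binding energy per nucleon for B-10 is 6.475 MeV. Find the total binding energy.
B.E. = 6.475 × 10 = 64.75 MeV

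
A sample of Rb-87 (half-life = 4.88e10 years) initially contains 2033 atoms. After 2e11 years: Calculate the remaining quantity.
N = N₀(1/2)^(t/t½) = 118.7 atoms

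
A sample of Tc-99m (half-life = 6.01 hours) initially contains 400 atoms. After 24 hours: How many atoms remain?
N = N₀(1/2)^(t/t½) = 25.12 atoms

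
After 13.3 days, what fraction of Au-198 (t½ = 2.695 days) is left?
N/N₀ = (1/2)^(t/t½) = 0.03269 = 3.27%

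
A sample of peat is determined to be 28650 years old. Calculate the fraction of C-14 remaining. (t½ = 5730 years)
N/N₀ = (1/2)^(t/t½) = 0.03125 = 3.12%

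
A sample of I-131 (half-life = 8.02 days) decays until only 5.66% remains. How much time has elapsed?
t = t½ × log₂(N₀/N) = 33.23 days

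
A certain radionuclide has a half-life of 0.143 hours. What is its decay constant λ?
λ = ln(2)/t½ = 4.847 hour⁻¹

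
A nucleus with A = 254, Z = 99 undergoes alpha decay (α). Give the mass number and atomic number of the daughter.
Daughter: A = 250, Z = 97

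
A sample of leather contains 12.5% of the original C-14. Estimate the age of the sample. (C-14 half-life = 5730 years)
Age = t½ × log₂(1/ratio) = 17190 years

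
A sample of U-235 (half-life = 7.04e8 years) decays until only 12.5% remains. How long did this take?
t = t½ × log₂(N₀/N) = 2.112e9 years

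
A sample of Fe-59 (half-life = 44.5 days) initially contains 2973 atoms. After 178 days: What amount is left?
N = N₀(1/2)^(t/t½) = 185.8 atoms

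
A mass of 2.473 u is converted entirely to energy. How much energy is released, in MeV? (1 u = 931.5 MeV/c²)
E = mc² = 2304 MeV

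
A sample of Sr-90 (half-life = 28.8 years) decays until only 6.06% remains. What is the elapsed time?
t = t½ × log₂(N₀/N) = 116.5 years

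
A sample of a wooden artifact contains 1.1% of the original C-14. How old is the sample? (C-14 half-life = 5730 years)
Age = t½ × log₂(1/ratio) = 37280 years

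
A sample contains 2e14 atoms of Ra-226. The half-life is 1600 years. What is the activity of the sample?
A = λN = 8.664e10 decays/year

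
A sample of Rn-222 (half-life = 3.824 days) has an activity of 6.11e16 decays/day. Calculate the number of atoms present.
N = A/λ = 3.371e17 atoms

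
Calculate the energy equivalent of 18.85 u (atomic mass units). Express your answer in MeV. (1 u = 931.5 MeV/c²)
E = mc² = 17560 MeV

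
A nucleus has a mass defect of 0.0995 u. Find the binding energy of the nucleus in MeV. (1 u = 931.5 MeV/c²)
B.E. = Δm × 931.5 = 92.68 MeV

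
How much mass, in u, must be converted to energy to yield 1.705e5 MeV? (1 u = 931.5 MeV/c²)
m = E/c² = 183 u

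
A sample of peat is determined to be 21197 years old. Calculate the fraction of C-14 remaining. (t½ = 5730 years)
N/N₀ = (1/2)^(t/t½) = 0.07698 = 7.7%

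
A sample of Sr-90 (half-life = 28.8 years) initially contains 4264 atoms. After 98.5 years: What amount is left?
N = N₀(1/2)^(t/t½) = 398.3 atoms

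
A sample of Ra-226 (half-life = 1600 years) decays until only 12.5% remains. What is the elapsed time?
t = t½ × log₂(N₀/N) = 4800 years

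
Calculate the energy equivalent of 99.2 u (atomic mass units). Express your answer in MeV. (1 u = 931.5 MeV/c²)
E = mc² = 92400 MeV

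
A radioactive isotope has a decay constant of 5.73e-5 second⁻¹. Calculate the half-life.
t½ = ln(2)/λ = 12100 seconds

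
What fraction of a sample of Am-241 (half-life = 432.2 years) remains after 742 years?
N/N₀ = (1/2)^(t/t½) = 0.3042 = 30.4%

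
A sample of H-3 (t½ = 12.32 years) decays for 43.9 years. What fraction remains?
N/N₀ = (1/2)^(t/t½) = 0.08459 = 8.46%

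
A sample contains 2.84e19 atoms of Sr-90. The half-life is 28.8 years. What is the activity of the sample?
A = λN = 6.835e17 decays/year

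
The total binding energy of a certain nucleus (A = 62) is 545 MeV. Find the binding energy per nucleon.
B.E./A = 545/62 = 8.79 MeV/nucleon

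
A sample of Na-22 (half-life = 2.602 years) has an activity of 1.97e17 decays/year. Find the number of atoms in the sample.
N = A/λ = 7.395e17 atoms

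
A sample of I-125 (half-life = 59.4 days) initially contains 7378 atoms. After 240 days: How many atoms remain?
N = N₀(1/2)^(t/t½) = 448.4 atoms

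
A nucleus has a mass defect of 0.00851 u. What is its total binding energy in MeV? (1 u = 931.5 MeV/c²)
B.E. = Δm × 931.5 = 7.927 MeV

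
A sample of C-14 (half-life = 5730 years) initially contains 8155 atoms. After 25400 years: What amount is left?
N = N₀(1/2)^(t/t½) = 377.6 atoms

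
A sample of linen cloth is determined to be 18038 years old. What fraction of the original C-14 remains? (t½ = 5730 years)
N/N₀ = (1/2)^(t/t½) = 0.1128 = 11.3%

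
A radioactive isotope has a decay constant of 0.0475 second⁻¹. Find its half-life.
t½ = ln(2)/λ = 14.59 seconds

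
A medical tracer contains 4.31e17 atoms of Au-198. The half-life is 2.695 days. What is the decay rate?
A = λN = 1.109e17 decays/day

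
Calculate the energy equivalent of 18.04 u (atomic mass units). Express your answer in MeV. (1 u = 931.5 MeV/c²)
E = mc² = 16800 MeV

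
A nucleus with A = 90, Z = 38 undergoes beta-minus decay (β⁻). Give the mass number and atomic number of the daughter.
Daughter: A = 90, Z = 39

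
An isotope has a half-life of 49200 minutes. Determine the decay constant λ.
λ = ln(2)/t½ = 1.409e-5 minute⁻¹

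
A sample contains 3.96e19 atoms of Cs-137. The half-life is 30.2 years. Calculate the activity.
A = λN = 9.089e17 decays/year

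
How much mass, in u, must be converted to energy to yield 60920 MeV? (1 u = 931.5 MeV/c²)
m = E/c² = 65.4 u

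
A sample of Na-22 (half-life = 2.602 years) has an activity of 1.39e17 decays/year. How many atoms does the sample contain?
N = A/λ = 5.218e17 atoms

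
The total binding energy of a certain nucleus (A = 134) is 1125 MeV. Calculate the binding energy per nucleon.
B.E./A = 1125/134 = 8.396 MeV/nucleon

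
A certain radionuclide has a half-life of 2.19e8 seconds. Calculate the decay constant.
λ = ln(2)/t½ = 3.165e-9 second⁻¹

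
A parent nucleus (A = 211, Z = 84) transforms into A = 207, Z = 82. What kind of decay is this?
ΔA = -4, ΔZ = -2 ⇒ alpha decay (α)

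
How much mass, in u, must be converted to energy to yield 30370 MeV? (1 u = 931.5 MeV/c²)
m = E/c² = 32.6 u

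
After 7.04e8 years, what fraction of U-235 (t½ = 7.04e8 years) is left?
N/N₀ = (1/2)^(t/t½) = 0.5 = 50%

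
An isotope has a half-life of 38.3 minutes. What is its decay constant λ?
λ = ln(2)/t½ = 0.0181 minute⁻¹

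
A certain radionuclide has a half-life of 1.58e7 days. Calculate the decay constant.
λ = ln(2)/t½ = 4.387e-8 day⁻¹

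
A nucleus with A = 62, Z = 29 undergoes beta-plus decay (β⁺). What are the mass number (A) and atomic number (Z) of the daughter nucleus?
Daughter: A = 62, Z = 28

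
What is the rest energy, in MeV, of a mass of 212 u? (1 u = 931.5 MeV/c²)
E = mc² = 1.975e5 MeV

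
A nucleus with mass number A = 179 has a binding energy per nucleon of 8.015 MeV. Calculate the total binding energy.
B.E. = 8.015 × 179 = 1435 MeV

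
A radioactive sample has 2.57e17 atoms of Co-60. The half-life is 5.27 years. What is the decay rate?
A = λN = 3.38e16 decays/year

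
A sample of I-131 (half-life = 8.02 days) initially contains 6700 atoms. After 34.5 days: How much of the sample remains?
N = N₀(1/2)^(t/t½) = 339.7 atoms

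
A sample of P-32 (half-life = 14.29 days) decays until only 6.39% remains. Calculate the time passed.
t = t½ × log₂(N₀/N) = 56.7 days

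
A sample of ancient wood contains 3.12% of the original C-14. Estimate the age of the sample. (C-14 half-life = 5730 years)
Age = t½ × log₂(1/ratio) = 28660 years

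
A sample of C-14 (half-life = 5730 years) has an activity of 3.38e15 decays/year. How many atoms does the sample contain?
N = A/λ = 2.794e19 atoms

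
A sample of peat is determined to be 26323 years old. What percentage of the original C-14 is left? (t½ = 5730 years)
N/N₀ = (1/2)^(t/t½) = 0.04141 = 4.14%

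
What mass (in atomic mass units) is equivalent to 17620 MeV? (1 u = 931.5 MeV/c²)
m = E/c² = 18.92 u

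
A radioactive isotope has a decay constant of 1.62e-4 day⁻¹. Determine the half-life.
t½ = ln(2)/λ = 4279 days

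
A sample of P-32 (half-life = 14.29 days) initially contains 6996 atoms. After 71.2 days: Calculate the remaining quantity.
N = N₀(1/2)^(t/t½) = 221.3 atoms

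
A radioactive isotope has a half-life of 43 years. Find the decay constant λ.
λ = ln(2)/t½ = 0.01612 year⁻¹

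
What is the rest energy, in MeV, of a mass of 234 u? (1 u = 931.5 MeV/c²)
E = mc² = 2.18e5 MeV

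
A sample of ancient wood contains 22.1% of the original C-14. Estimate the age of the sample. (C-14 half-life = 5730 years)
Age = t½ × log₂(1/ratio) = 12480 years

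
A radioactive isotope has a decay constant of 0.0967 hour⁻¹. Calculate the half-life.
t½ = ln(2)/λ = 7.168 hours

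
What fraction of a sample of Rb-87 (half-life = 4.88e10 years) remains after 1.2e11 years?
N/N₀ = (1/2)^(t/t½) = 0.1819 = 18.2%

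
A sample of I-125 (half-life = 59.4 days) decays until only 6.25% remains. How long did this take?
t = t½ × log₂(N₀/N) = 237.6 days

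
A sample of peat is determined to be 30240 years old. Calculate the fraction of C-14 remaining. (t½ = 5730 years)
N/N₀ = (1/2)^(t/t½) = 0.02578 = 2.58%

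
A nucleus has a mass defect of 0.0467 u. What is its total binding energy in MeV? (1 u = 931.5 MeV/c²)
B.E. = Δm × 931.5 = 43.5 MeV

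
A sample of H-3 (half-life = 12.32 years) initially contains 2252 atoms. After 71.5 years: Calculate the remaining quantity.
N = N₀(1/2)^(t/t½) = 40.32 atoms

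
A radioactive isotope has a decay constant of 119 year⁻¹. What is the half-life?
t½ = ln(2)/λ = 0.005825 years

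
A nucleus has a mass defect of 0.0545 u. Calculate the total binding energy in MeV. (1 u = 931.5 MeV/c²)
B.E. = Δm × 931.5 = 50.77 MeV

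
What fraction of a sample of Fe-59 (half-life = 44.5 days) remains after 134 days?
N/N₀ = (1/2)^(t/t½) = 0.124 = 12.4%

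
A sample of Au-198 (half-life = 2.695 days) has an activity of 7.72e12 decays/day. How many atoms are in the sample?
N = A/λ = 3.002e13 atoms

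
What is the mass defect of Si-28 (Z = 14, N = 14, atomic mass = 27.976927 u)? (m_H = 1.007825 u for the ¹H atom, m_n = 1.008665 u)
Δm = Z·m_H + N·m_n − M = 0.2539 u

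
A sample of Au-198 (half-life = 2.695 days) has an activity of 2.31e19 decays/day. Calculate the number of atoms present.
N = A/λ = 8.981e19 atoms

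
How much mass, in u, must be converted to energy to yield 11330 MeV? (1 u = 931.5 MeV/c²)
m = E/c² = 12.16 u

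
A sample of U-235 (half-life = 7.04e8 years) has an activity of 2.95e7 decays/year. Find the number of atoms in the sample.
N = A/λ = 2.996e16 atoms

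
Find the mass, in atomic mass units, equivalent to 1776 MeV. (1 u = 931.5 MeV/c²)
m = E/c² = 1.907 u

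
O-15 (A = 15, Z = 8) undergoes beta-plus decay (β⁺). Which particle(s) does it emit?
β⁺: positron (e⁺) + neutrino (νₑ)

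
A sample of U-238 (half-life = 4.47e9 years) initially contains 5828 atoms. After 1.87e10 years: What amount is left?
N = N₀(1/2)^(t/t½) = 320.8 atoms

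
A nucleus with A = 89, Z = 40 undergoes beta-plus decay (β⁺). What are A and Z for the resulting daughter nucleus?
Daughter: A = 89, Z = 39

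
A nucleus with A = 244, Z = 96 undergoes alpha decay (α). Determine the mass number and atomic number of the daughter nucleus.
Daughter: A = 240, Z = 94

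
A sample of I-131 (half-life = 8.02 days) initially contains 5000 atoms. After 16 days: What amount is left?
N = N₀(1/2)^(t/t½) = 1254 atoms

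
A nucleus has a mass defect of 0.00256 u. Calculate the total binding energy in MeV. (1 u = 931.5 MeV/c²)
B.E. = Δm × 931.5 = 2.385 MeV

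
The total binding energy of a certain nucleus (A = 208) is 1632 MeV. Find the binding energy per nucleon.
B.E./A = 1632/208 = 7.846 MeV/nucleon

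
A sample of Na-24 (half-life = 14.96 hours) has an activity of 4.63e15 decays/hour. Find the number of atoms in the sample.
N = A/λ = 9.993e16 atoms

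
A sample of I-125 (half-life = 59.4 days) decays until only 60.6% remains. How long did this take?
t = t½ × log₂(N₀/N) = 42.92 days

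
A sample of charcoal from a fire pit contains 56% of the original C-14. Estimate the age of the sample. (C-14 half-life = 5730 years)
Age = t½ × log₂(1/ratio) = 4793 years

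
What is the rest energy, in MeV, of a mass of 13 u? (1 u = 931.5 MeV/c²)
E = mc² = 12110 MeV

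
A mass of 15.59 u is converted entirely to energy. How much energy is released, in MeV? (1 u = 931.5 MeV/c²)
E = mc² = 14520 MeV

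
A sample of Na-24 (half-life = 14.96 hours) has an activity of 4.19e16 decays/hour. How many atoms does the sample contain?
N = A/λ = 9.043e17 atoms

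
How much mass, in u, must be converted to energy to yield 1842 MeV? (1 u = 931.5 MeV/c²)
m = E/c² = 1.977 u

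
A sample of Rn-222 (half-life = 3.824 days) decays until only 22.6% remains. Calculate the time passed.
t = t½ × log₂(N₀/N) = 8.205 days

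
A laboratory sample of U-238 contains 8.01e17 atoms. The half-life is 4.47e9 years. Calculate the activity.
A = λN = 1.242e8 decays/year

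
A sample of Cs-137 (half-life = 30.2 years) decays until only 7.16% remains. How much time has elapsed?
t = t½ × log₂(N₀/N) = 114.9 years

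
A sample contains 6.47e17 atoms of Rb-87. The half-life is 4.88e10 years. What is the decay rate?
A = λN = 9.19e6 decays/year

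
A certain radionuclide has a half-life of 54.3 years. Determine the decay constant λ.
λ = ln(2)/t½ = 0.01277 year⁻¹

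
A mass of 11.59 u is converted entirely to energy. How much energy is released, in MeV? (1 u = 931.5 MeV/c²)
E = mc² = 10800 MeV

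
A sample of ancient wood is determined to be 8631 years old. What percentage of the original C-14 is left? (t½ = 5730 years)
N/N₀ = (1/2)^(t/t½) = 0.352 = 35.2%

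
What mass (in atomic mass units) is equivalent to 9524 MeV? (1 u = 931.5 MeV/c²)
m = E/c² = 10.22 u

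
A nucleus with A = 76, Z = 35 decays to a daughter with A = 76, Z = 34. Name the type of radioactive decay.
ΔA = 0, ΔZ = -1 ⇒ beta-plus decay (β⁺) or electron capture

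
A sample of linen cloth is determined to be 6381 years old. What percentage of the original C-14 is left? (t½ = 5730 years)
N/N₀ = (1/2)^(t/t½) = 0.4621 = 46.2%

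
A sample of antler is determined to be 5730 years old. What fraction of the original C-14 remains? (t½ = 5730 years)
N/N₀ = (1/2)^(t/t½) = 0.5 = 50%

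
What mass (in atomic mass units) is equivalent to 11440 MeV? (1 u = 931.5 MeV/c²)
m = E/c² = 12.28 u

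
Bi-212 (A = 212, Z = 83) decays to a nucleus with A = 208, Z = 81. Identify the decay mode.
ΔA = -4, ΔZ = -2 ⇒ alpha decay (α)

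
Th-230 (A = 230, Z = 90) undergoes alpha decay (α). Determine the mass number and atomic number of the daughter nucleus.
Daughter: A = 226, Z = 88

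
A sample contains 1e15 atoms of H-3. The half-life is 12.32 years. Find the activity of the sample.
A = λN = 5.626e13 decays/year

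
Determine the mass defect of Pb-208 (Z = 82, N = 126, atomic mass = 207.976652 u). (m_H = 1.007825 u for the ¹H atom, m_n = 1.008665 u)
Δm = Z·m_H + N·m_n − M = 1.757 u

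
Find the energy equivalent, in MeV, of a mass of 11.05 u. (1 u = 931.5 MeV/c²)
E = mc² = 10290 MeV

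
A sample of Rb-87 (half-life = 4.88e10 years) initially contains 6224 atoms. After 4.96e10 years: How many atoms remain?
N = N₀(1/2)^(t/t½) = 3077 atoms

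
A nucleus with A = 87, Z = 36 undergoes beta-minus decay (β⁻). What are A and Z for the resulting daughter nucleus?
Daughter: A = 87, Z = 37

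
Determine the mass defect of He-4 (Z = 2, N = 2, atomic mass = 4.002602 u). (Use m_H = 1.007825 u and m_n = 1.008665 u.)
Δm = Z·m_H + N·m_n − M = 0.03038 u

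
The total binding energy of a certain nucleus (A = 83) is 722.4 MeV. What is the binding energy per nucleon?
B.E./A = 722.4/83 = 8.704 MeV/nucleon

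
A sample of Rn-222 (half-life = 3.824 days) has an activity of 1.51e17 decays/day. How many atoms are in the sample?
N = A/λ = 8.33e17 atoms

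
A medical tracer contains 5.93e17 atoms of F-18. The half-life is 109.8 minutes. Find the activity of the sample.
A = λN = 3.743e15 decays/minute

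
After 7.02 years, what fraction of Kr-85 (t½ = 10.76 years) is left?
N/N₀ = (1/2)^(t/t½) = 0.6362 = 63.6%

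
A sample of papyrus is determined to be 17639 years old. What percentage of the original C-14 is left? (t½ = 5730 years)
N/N₀ = (1/2)^(t/t½) = 0.1184 = 11.8%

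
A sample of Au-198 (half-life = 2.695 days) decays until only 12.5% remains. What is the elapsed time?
t = t½ × log₂(N₀/N) = 8.085 days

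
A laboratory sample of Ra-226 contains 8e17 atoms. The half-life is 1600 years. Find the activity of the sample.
A = λN = 3.466e14 decays/year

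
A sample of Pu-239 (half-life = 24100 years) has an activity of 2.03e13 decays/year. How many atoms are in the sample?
N = A/λ = 7.058e17 atoms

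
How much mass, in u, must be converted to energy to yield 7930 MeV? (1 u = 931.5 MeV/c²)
m = E/c² = 8.513 u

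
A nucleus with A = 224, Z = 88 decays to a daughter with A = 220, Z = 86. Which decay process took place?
ΔA = -4, ΔZ = -2 ⇒ alpha decay (α)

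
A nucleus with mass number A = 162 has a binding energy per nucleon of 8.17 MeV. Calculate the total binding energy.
B.E. = 8.17 × 162 = 1324 MeV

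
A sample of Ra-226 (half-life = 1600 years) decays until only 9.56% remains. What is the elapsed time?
t = t½ × log₂(N₀/N) = 5419 years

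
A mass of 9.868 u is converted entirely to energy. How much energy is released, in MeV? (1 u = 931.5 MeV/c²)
E = mc² = 9192 MeV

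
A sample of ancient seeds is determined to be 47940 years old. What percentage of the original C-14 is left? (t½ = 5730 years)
N/N₀ = (1/2)^(t/t½) = 0.00303 = 0.303%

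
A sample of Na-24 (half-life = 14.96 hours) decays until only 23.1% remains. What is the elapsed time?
t = t½ × log₂(N₀/N) = 31.63 hours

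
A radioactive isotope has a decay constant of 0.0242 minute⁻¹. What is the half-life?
t½ = ln(2)/λ = 28.64 minutes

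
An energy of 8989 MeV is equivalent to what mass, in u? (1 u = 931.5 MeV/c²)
m = E/c² = 9.65 u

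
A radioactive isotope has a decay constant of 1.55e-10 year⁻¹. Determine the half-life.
t½ = ln(2)/λ = 4.472e9 years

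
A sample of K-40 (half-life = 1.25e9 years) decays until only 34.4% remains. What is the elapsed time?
t = t½ × log₂(N₀/N) = 1.924e9 years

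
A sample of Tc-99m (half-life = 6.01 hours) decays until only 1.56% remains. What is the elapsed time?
t = t½ × log₂(N₀/N) = 36.07 hours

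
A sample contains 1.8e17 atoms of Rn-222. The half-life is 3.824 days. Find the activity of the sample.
A = λN = 3.263e16 decays/day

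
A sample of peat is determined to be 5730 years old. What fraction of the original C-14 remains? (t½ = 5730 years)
N/N₀ = (1/2)^(t/t½) = 0.5 = 50%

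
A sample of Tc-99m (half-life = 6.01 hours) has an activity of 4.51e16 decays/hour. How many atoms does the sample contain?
N = A/λ = 3.91e17 atoms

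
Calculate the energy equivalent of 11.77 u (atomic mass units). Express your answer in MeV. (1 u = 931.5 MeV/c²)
E = mc² = 10960 MeV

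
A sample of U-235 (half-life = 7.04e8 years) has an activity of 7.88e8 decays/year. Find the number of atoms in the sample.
N = A/λ = 8.003e17 atoms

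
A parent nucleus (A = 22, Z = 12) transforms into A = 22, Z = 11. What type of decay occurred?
ΔA = 0, ΔZ = -1 ⇒ beta-plus decay (β⁺) or electron capture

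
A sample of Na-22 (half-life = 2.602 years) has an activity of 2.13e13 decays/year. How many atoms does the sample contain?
N = A/λ = 7.996e13 atoms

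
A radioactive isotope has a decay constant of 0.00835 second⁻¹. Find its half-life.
t½ = ln(2)/λ = 83.01 seconds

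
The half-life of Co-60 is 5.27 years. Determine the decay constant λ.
λ = ln(2)/t½ = 0.1315 year⁻¹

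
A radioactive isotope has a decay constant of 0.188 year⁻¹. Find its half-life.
t½ = ln(2)/λ = 3.687 years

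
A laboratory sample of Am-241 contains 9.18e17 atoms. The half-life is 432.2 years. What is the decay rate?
A = λN = 1.472e15 decays/year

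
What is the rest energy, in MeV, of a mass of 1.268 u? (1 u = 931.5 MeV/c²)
E = mc² = 1181 MeV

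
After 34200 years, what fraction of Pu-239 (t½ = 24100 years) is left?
N/N₀ = (1/2)^(t/t½) = 0.3739 = 37.4%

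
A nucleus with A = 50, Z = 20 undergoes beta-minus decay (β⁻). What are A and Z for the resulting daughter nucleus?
Daughter: A = 50, Z = 21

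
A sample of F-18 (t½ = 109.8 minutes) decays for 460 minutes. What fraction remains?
N/N₀ = (1/2)^(t/t½) = 0.05481 = 5.48%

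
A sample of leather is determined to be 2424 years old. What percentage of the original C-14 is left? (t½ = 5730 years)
N/N₀ = (1/2)^(t/t½) = 0.7459 = 74.6%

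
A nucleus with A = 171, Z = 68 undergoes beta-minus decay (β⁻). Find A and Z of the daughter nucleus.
Daughter: A = 171, Z = 69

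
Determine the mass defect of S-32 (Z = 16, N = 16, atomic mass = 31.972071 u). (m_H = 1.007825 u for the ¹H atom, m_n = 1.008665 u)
Δm = Z·m_H + N·m_n − M = 0.2918 u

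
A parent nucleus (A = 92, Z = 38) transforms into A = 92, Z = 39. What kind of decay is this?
ΔA = 0, ΔZ = +1 ⇒ beta-minus decay (β⁻)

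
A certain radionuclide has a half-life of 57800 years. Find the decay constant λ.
λ = ln(2)/t½ = 1.199e-5 year⁻¹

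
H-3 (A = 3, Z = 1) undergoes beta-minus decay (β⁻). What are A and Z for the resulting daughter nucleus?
Daughter: A = 3, Z = 2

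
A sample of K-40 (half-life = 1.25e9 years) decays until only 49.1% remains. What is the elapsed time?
t = t½ × log₂(N₀/N) = 1.283e9 years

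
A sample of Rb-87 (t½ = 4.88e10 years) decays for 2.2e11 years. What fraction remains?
N/N₀ = (1/2)^(t/t½) = 0.04394 = 4.39%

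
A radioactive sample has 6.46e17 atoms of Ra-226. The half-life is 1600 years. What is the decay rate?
A = λN = 2.799e14 decays/year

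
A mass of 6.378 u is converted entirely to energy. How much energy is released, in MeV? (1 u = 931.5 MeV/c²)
E = mc² = 5941 MeV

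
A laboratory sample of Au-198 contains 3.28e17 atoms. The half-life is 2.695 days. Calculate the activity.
A = λN = 8.436e16 decays/day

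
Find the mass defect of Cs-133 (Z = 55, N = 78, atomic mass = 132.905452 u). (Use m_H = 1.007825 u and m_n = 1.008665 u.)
Δm = Z·m_H + N·m_n − M = 1.201 u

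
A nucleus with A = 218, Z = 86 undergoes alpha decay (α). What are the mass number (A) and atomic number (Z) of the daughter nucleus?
Daughter: A = 214, Z = 84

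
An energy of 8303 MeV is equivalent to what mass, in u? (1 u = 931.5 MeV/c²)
m = E/c² = 8.914 u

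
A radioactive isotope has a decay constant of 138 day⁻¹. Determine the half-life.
t½ = ln(2)/λ = 0.005023 days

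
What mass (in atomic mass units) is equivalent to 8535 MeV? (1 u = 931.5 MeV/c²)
m = E/c² = 9.163 u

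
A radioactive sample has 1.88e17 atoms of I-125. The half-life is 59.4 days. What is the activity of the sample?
A = λN = 2.194e15 decays/day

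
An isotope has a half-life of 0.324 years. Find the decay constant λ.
λ = ln(2)/t½ = 2.139 year⁻¹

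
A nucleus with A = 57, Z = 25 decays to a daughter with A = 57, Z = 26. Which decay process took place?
ΔA = 0, ΔZ = +1 ⇒ beta-minus decay (β⁻)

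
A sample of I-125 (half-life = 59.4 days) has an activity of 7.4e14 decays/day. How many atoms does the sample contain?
N = A/λ = 6.342e16 atoms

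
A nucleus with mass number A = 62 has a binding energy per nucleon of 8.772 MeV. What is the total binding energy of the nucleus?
B.E. = 8.772 × 62 = 543.9 MeV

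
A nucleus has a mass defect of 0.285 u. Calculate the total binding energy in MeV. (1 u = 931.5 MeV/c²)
B.E. = Δm × 931.5 = 265.5 MeV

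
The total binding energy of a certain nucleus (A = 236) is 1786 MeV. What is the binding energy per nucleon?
B.E./A = 1786/236 = 7.568 MeV/nucleon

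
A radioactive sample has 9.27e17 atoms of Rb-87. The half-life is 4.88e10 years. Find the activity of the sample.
A = λN = 1.317e7 decays/year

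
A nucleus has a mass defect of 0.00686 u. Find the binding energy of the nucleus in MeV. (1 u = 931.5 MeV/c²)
B.E. = Δm × 931.5 = 6.39 MeV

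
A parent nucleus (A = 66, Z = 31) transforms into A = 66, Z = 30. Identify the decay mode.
ΔA = 0, ΔZ = -1 ⇒ beta-plus decay (β⁺) or electron capture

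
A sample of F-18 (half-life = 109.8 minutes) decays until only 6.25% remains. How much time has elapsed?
t = t½ × log₂(N₀/N) = 439.2 minutes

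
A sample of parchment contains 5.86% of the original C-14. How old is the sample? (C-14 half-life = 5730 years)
Age = t½ × log₂(1/ratio) = 23450 years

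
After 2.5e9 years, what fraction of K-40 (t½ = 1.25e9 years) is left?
N/N₀ = (1/2)^(t/t½) = 0.25 = 25%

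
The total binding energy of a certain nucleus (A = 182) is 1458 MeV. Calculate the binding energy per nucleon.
B.E./A = 1458/182 = 8.011 MeV/nucleon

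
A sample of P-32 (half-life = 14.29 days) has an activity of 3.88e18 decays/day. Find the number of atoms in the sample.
N = A/λ = 7.999e19 atoms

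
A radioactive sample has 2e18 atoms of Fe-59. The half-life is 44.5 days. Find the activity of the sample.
A = λN = 3.115e16 decays/day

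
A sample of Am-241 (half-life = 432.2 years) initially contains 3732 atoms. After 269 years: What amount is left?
N = N₀(1/2)^(t/t½) = 2424 atoms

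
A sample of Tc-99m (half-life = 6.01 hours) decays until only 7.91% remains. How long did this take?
t = t½ × log₂(N₀/N) = 22 hours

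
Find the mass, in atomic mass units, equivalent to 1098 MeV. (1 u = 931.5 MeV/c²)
m = E/c² = 1.179 u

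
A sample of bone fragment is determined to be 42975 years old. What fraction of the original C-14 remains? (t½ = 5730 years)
N/N₀ = (1/2)^(t/t½) = 0.005524 = 0.552%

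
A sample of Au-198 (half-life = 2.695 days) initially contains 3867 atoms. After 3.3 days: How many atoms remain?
N = N₀(1/2)^(t/t½) = 1655 atoms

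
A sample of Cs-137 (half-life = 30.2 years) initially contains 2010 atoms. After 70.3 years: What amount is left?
N = N₀(1/2)^(t/t½) = 400.4 atoms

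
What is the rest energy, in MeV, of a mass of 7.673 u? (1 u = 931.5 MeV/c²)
E = mc² = 7147 MeV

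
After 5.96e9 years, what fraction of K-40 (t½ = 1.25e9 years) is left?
N/N₀ = (1/2)^(t/t½) = 0.0367 = 3.67%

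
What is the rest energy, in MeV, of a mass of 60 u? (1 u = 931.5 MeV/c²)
E = mc² = 55890 MeV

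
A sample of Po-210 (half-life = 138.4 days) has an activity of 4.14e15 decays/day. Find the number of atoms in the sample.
N = A/λ = 8.266e17 atoms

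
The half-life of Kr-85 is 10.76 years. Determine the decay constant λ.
λ = ln(2)/t½ = 0.06442 year⁻¹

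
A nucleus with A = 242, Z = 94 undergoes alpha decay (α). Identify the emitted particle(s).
α particle = ⁴₂He (2 protons + 2 neutrons)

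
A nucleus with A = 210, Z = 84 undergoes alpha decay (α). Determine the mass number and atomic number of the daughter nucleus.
Daughter: A = 206, Z = 82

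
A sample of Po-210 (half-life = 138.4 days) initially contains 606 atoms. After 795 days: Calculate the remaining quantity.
N = N₀(1/2)^(t/t½) = 11.31 atoms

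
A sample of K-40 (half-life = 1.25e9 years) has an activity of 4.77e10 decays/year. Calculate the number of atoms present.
N = A/λ = 8.602e19 atoms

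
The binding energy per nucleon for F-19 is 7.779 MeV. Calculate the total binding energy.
B.E. = 7.779 × 19 = 147.8 MeV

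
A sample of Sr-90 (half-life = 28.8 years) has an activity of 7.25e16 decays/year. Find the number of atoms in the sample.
N = A/λ = 3.012e18 atoms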